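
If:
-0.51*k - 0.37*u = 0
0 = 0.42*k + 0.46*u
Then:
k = 0.00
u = 0.00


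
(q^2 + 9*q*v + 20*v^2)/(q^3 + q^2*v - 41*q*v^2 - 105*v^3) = (q + 4*v)/(q^2 - 4*q*v - 21*v^2)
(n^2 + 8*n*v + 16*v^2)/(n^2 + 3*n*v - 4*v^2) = (-n - 4*v)/(-n + v)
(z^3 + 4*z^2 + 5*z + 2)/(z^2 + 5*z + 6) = (z^2 + 2*z + 1)/(z + 3)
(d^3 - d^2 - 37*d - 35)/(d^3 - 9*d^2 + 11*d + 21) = (d + 5)/(d - 3)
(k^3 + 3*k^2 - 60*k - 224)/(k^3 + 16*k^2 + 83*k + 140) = (k - 8)/(k + 5)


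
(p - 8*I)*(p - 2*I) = p^2 - 10*I*p - 16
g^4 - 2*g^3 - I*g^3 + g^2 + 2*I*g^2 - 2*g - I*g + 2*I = (g - 2)*(g - I)^2*(g + I)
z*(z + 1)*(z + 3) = z^3 + 4*z^2 + 3*z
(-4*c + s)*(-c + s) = 4*c^2 - 5*c*s + s^2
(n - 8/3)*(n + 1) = n^2 - 5*n/3 - 8/3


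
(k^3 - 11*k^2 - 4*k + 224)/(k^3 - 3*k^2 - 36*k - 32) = (k - 7)/(k + 1)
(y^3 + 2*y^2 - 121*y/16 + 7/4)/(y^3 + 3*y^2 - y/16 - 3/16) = (4*y^2 + 9*y - 28)/(4*y^2 + 13*y + 3)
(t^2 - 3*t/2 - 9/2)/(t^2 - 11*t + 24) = (t + 3/2)/(t - 8)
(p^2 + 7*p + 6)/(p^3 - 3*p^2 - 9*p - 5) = (p + 6)/(p^2 - 4*p - 5)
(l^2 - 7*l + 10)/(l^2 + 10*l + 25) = (l^2 - 7*l + 10)/(l^2 + 10*l + 25)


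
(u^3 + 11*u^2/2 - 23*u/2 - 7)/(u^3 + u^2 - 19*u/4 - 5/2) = 2*(u + 7)/(2*u + 5)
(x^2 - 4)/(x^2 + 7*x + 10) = (x - 2)/(x + 5)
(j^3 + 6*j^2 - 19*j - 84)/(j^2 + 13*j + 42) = (j^2 - j - 12)/(j + 6)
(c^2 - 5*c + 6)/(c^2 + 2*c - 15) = (c - 2)/(c + 5)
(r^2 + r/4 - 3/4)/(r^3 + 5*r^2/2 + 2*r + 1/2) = (4*r - 3)/(2*(2*r^2 + 3*r + 1))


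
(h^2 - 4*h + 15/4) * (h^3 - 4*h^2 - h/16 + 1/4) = h^5 - 8*h^4 + 315*h^3/16 - 29*h^2/2 - 79*h/64 + 15/16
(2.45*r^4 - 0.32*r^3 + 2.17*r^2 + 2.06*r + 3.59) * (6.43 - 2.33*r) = -5.7085*r^5 + 16.4991*r^4 - 7.1137*r^3 + 9.1533*r^2 + 4.8811*r + 23.0837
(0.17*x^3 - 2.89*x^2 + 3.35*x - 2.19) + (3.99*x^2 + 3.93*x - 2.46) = 0.17*x^3 + 1.1*x^2 + 7.28*x - 4.65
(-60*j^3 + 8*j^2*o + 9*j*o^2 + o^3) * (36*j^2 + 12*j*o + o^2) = -2160*j^5 - 432*j^4*o + 360*j^3*o^2 + 152*j^2*o^3 + 21*j*o^4 + o^5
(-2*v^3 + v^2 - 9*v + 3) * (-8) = 16*v^3 - 8*v^2 + 72*v - 24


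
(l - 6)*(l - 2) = l^2 - 8*l + 12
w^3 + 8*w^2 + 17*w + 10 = (w + 1)*(w + 2)*(w + 5)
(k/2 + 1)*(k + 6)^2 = k^3/2 + 7*k^2 + 30*k + 36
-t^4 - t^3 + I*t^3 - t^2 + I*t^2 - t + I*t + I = (t - I)*(t + I)*(I*t + 1)*(I*t + I)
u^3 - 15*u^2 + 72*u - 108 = (u - 6)^2*(u - 3)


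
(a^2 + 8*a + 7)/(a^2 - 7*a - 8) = (a + 7)/(a - 8)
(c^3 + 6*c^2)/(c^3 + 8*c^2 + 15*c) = c*(c + 6)/(c^2 + 8*c + 15)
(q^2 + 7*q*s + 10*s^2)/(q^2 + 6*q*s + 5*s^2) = (q + 2*s)/(q + s)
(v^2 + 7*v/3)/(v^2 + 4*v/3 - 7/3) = v/(v - 1)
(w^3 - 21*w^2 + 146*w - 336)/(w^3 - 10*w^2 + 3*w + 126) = (w - 8)/(w + 3)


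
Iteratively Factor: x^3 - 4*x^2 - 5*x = (x)*(x^2 - 4*x - 5) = x*(x + 1)*(x - 5)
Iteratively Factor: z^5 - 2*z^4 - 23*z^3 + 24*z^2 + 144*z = (z + 3)*(z^4 - 5*z^3 - 8*z^2 + 48*z) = (z - 4)*(z + 3)*(z^3 - z^2 - 12*z) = z*(z - 4)*(z + 3)*(z^2 - z - 12) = z*(z - 4)^2*(z + 3)*(z + 3)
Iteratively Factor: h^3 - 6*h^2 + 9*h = (h - 3)*(h^2 - 3*h) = h*(h - 3)*(h - 3)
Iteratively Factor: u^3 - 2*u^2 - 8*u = (u + 2)*(u^2 - 4*u) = (u - 4)*(u + 2)*(u)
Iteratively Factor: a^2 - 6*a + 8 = (a - 2)*(a - 4)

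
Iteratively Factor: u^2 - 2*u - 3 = (u + 1)*(u - 3)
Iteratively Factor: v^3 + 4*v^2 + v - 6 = (v + 3)*(v^2 + v - 2) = (v - 1)*(v + 3)*(v + 2)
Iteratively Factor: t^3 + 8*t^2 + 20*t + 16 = (t + 4)*(t^2 + 4*t + 4) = (t + 2)*(t + 4)*(t + 2)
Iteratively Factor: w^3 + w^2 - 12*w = (w - 3)*(w^2 + 4*w) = w*(w - 3)*(w + 4)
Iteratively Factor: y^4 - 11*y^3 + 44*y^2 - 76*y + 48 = (y - 4)*(y^3 - 7*y^2 + 16*y - 12) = (y - 4)*(y - 3)*(y^2 - 4*y + 4) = (y - 4)*(y - 3)*(y - 2)*(y - 2)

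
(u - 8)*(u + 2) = u^2 - 6*u - 16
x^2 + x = x*(x + 1)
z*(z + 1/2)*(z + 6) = z^3 + 13*z^2/2 + 3*z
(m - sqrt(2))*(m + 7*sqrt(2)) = m^2 + 6*sqrt(2)*m - 14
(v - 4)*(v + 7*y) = v^2 + 7*v*y - 4*v - 28*y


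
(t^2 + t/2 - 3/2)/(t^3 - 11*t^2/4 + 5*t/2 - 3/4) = 2*(2*t + 3)/(4*t^2 - 7*t + 3)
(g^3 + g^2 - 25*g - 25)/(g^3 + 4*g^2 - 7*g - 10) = (g - 5)/(g - 2)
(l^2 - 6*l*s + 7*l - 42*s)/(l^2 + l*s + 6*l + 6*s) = (l^2 - 6*l*s + 7*l - 42*s)/(l^2 + l*s + 6*l + 6*s)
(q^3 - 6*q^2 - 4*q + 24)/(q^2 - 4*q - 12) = q - 2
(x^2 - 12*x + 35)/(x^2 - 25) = (x - 7)/(x + 5)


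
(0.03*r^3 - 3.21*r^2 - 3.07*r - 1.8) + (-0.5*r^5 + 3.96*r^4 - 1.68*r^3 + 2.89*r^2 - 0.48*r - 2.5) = -0.5*r^5 + 3.96*r^4 - 1.65*r^3 - 0.32*r^2 - 3.55*r - 4.3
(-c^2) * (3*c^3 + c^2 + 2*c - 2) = -3*c^5 - c^4 - 2*c^3 + 2*c^2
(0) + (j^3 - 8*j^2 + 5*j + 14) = j^3 - 8*j^2 + 5*j + 14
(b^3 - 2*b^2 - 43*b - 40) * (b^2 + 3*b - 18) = b^5 + b^4 - 67*b^3 - 133*b^2 + 654*b + 720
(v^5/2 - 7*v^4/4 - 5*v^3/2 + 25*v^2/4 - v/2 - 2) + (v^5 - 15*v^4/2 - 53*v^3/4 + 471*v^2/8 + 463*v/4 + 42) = 3*v^5/2 - 37*v^4/4 - 63*v^3/4 + 521*v^2/8 + 461*v/4 + 40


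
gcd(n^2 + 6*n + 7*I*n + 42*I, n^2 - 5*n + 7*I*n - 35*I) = n + 7*I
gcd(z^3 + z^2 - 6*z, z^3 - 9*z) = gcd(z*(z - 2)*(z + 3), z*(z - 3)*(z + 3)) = z^2 + 3*z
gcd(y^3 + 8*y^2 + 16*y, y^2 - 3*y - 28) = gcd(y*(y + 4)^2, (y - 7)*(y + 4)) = y + 4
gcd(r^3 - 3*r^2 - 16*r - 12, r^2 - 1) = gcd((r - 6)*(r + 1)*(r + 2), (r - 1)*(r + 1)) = r + 1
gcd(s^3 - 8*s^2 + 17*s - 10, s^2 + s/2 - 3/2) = s - 1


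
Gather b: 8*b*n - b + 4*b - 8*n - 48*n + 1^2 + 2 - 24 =b*(8*n + 3) - 56*n - 21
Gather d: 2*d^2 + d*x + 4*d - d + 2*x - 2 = 2*d^2 + d*(x + 3) + 2*x - 2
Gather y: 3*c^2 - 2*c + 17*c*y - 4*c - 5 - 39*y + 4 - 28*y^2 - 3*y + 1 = 3*c^2 - 6*c - 28*y^2 + y*(17*c - 42)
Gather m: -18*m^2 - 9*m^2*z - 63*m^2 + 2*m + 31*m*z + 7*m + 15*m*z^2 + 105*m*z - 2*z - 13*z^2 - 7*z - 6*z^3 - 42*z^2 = m^2*(-9*z - 81) + m*(15*z^2 + 136*z + 9) - 6*z^3 - 55*z^2 - 9*z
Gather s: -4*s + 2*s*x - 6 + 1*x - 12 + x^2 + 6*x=s*(2*x - 4) + x^2 + 7*x - 18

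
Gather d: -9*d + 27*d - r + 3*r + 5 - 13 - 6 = 18*d + 2*r - 14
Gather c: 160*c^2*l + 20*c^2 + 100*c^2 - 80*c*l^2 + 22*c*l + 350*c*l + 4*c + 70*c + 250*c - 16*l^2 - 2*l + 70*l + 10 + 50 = c^2*(160*l + 120) + c*(-80*l^2 + 372*l + 324) - 16*l^2 + 68*l + 60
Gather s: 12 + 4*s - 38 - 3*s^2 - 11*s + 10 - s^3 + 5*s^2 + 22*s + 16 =-s^3 + 2*s^2 + 15*s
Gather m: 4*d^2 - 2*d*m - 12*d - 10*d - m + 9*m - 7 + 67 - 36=4*d^2 - 22*d + m*(8 - 2*d) + 24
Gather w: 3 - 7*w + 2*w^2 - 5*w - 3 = 2*w^2 - 12*w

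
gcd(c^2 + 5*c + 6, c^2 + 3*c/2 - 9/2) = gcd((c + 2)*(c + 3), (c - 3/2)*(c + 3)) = c + 3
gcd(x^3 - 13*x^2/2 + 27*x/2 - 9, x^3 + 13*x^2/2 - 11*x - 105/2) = x - 3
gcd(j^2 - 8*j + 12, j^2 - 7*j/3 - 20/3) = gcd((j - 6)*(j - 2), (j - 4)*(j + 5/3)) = 1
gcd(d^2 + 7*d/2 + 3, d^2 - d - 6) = d + 2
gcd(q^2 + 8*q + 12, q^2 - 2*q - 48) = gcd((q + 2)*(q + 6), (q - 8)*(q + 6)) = q + 6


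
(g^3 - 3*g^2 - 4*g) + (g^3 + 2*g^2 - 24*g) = 2*g^3 - g^2 - 28*g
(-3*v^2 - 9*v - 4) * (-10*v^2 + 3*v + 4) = 30*v^4 + 81*v^3 + v^2 - 48*v - 16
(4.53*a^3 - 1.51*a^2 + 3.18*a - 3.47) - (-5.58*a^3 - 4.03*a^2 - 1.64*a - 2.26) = 10.11*a^3 + 2.52*a^2 + 4.82*a - 1.21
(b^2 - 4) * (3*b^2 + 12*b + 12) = 3*b^4 + 12*b^3 - 48*b - 48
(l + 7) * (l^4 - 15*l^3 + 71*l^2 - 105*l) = l^5 - 8*l^4 - 34*l^3 + 392*l^2 - 735*l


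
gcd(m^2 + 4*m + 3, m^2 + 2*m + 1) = m + 1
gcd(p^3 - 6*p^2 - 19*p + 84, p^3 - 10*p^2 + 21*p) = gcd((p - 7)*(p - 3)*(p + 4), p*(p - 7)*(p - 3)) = p^2 - 10*p + 21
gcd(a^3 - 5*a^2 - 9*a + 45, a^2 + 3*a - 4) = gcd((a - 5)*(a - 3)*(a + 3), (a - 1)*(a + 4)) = 1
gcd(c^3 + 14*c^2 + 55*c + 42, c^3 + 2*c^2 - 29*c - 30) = c^2 + 7*c + 6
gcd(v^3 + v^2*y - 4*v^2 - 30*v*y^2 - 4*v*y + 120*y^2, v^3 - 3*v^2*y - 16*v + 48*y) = v - 4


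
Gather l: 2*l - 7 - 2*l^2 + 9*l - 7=-2*l^2 + 11*l - 14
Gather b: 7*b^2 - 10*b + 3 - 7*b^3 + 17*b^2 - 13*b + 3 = -7*b^3 + 24*b^2 - 23*b + 6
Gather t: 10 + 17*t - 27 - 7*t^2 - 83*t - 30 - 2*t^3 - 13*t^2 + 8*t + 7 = -2*t^3 - 20*t^2 - 58*t - 40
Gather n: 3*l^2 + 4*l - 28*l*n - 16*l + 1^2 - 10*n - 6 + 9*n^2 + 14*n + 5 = 3*l^2 - 12*l + 9*n^2 + n*(4 - 28*l)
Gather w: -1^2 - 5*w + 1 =-5*w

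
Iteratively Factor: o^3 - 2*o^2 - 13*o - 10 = (o - 5)*(o^2 + 3*o + 2) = (o - 5)*(o + 2)*(o + 1)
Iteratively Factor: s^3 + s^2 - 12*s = (s + 4)*(s^2 - 3*s) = (s - 3)*(s + 4)*(s)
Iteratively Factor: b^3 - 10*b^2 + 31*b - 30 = (b - 3)*(b^2 - 7*b + 10) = (b - 3)*(b - 2)*(b - 5)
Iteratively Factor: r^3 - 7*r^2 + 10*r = (r)*(r^2 - 7*r + 10) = r*(r - 2)*(r - 5)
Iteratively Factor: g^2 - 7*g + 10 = (g - 5)*(g - 2)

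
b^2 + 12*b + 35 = (b + 5)*(b + 7)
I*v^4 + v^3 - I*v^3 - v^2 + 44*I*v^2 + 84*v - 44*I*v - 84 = (v - 6*I)*(v - 2*I)*(v + 7*I)*(I*v - I)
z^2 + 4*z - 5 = (z - 1)*(z + 5)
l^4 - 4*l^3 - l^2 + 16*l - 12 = (l - 3)*(l - 2)*(l - 1)*(l + 2)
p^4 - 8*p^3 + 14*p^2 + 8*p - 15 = (p - 5)*(p - 3)*(p - 1)*(p + 1)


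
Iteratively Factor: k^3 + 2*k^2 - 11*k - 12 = (k + 1)*(k^2 + k - 12) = (k - 3)*(k + 1)*(k + 4)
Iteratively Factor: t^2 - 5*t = (t)*(t - 5)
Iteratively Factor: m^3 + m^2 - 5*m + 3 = (m - 1)*(m^2 + 2*m - 3) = (m - 1)*(m + 3)*(m - 1)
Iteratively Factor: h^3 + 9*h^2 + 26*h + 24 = (h + 3)*(h^2 + 6*h + 8) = (h + 3)*(h + 4)*(h + 2)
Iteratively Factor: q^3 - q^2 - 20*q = (q + 4)*(q^2 - 5*q) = (q - 5)*(q + 4)*(q)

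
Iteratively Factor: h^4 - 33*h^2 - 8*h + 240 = (h + 4)*(h^3 - 4*h^2 - 17*h + 60) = (h - 3)*(h + 4)*(h^2 - h - 20) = (h - 3)*(h + 4)^2*(h - 5)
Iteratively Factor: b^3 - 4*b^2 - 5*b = (b)*(b^2 - 4*b - 5) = b*(b + 1)*(b - 5)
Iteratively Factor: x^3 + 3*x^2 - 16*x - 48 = (x + 4)*(x^2 - x - 12) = (x + 3)*(x + 4)*(x - 4)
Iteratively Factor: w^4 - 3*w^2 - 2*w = (w + 1)*(w^3 - w^2 - 2*w) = (w + 1)^2*(w^2 - 2*w) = (w - 2)*(w + 1)^2*(w)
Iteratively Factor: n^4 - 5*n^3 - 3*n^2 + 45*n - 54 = (n - 2)*(n^3 - 3*n^2 - 9*n + 27) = (n - 2)*(n + 3)*(n^2 - 6*n + 9) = (n - 3)*(n - 2)*(n + 3)*(n - 3)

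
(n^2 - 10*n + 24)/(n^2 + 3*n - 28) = (n - 6)/(n + 7)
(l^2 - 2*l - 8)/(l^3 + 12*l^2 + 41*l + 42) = (l - 4)/(l^2 + 10*l + 21)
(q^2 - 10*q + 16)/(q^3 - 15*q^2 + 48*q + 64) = (q - 2)/(q^2 - 7*q - 8)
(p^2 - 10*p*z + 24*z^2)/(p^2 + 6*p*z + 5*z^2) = (p^2 - 10*p*z + 24*z^2)/(p^2 + 6*p*z + 5*z^2)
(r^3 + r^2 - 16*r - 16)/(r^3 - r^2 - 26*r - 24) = (r - 4)/(r - 6)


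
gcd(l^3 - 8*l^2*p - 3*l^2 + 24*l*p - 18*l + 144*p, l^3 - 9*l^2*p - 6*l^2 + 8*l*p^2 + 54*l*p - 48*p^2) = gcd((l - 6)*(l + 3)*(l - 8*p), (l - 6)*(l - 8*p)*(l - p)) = -l^2 + 8*l*p + 6*l - 48*p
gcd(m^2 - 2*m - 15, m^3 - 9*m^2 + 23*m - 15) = m - 5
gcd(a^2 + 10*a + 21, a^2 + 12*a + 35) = a + 7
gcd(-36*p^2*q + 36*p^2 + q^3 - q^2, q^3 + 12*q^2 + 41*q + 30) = 1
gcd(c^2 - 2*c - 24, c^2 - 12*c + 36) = c - 6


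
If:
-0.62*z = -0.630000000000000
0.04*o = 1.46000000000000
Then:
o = 36.50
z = 1.02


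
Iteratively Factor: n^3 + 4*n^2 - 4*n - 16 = (n + 2)*(n^2 + 2*n - 8) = (n + 2)*(n + 4)*(n - 2)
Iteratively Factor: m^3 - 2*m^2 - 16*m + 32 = (m + 4)*(m^2 - 6*m + 8) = (m - 4)*(m + 4)*(m - 2)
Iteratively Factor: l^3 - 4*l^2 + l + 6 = (l + 1)*(l^2 - 5*l + 6) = (l - 3)*(l + 1)*(l - 2)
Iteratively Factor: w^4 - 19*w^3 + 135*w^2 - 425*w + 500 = (w - 5)*(w^3 - 14*w^2 + 65*w - 100) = (w - 5)^2*(w^2 - 9*w + 20) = (w - 5)^3*(w - 4)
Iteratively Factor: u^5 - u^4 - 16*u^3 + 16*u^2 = (u - 1)*(u^4 - 16*u^2) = (u - 4)*(u - 1)*(u^3 + 4*u^2) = (u - 4)*(u - 1)*(u + 4)*(u^2) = u*(u - 4)*(u - 1)*(u + 4)*(u)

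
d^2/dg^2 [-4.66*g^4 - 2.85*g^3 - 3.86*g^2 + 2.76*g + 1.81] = -55.92*g^2 - 17.1*g - 7.72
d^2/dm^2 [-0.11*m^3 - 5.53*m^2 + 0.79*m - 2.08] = -0.66*m - 11.06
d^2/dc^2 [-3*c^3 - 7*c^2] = -18*c - 14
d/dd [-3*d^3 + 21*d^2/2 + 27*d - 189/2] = -9*d^2 + 21*d + 27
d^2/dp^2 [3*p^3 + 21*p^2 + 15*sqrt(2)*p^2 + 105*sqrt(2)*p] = 18*p + 42 + 30*sqrt(2)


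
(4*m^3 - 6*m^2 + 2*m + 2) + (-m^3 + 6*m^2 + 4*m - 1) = 3*m^3 + 6*m + 1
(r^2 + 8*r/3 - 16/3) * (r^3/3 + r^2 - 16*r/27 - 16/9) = r^5/3 + 17*r^4/9 + 8*r^3/27 - 704*r^2/81 - 128*r/81 + 256/27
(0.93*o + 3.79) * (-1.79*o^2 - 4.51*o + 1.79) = -1.6647*o^3 - 10.9784*o^2 - 15.4282*o + 6.7841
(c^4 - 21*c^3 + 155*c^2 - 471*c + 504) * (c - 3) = c^5 - 24*c^4 + 218*c^3 - 936*c^2 + 1917*c - 1512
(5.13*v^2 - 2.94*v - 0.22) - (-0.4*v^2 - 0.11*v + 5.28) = 5.53*v^2 - 2.83*v - 5.5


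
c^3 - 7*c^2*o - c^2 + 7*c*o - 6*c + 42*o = (c - 3)*(c + 2)*(c - 7*o)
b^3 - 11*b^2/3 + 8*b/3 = b*(b - 8/3)*(b - 1)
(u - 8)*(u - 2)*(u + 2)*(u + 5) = u^4 - 3*u^3 - 44*u^2 + 12*u + 160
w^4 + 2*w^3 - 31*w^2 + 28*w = w*(w - 4)*(w - 1)*(w + 7)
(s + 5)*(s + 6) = s^2 + 11*s + 30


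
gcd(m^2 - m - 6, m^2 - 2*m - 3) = m - 3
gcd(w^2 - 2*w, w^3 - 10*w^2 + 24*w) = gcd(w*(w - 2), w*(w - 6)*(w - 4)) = w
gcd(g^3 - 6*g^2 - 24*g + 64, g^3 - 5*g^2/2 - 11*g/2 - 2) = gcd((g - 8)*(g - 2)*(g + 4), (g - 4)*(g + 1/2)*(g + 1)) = 1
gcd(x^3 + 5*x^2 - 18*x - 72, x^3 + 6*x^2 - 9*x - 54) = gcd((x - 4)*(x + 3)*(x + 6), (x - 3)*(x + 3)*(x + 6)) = x^2 + 9*x + 18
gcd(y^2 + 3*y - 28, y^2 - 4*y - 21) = 1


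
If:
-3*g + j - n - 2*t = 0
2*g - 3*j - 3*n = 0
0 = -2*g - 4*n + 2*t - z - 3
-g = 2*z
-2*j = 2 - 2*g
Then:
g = -54/11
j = -65/11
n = 29/11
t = 34/11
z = 27/11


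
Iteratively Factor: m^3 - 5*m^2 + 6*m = (m)*(m^2 - 5*m + 6) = m*(m - 2)*(m - 3)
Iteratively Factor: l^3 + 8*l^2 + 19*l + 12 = (l + 4)*(l^2 + 4*l + 3) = (l + 1)*(l + 4)*(l + 3)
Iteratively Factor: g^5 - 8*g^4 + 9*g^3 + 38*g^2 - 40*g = (g)*(g^4 - 8*g^3 + 9*g^2 + 38*g - 40) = g*(g - 4)*(g^3 - 4*g^2 - 7*g + 10) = g*(g - 5)*(g - 4)*(g^2 + g - 2) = g*(g - 5)*(g - 4)*(g + 2)*(g - 1)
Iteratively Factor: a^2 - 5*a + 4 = (a - 1)*(a - 4)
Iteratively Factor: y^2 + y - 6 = (y + 3)*(y - 2)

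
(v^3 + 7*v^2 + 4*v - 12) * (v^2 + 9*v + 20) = v^5 + 16*v^4 + 87*v^3 + 164*v^2 - 28*v - 240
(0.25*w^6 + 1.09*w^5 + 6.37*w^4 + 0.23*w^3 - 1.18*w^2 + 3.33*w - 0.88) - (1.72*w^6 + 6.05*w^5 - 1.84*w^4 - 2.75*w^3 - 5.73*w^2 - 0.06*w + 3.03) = -1.47*w^6 - 4.96*w^5 + 8.21*w^4 + 2.98*w^3 + 4.55*w^2 + 3.39*w - 3.91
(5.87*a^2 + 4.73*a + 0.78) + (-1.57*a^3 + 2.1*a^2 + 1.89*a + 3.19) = -1.57*a^3 + 7.97*a^2 + 6.62*a + 3.97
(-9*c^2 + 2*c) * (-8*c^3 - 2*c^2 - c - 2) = 72*c^5 + 2*c^4 + 5*c^3 + 16*c^2 - 4*c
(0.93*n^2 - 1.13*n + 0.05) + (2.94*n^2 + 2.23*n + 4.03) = 3.87*n^2 + 1.1*n + 4.08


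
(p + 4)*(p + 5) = p^2 + 9*p + 20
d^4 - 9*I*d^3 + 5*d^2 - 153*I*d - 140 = (d - 7*I)*(d - 5*I)*(d - I)*(d + 4*I)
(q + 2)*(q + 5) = q^2 + 7*q + 10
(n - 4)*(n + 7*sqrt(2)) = n^2 - 4*n + 7*sqrt(2)*n - 28*sqrt(2)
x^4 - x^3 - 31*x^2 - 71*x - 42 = (x - 7)*(x + 1)*(x + 2)*(x + 3)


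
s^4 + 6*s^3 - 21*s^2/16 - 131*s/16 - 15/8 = (s - 5/4)*(s + 1/4)*(s + 1)*(s + 6)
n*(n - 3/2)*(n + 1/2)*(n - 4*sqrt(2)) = n^4 - 4*sqrt(2)*n^3 - n^3 - 3*n^2/4 + 4*sqrt(2)*n^2 + 3*sqrt(2)*n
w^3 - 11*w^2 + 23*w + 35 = (w - 7)*(w - 5)*(w + 1)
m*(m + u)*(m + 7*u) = m^3 + 8*m^2*u + 7*m*u^2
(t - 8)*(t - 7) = t^2 - 15*t + 56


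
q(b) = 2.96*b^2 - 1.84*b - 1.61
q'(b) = 5.92*b - 1.84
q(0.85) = -1.04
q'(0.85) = 3.19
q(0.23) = -1.88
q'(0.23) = -0.48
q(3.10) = 21.13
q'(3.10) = 16.51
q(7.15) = 136.56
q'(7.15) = 40.49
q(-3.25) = 35.64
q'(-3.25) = -21.08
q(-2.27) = 17.82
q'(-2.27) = -15.28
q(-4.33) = 61.85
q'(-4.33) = -27.47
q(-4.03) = 53.88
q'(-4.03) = -25.70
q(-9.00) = 254.71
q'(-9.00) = -55.12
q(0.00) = -1.61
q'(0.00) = -1.84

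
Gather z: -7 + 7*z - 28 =7*z - 35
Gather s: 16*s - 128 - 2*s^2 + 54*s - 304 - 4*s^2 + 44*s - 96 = -6*s^2 + 114*s - 528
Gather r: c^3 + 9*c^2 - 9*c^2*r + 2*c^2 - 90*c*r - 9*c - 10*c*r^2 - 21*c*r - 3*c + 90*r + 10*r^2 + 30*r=c^3 + 11*c^2 - 12*c + r^2*(10 - 10*c) + r*(-9*c^2 - 111*c + 120)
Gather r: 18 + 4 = 22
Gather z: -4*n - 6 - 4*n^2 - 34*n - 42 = -4*n^2 - 38*n - 48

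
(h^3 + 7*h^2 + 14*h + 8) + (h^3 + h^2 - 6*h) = 2*h^3 + 8*h^2 + 8*h + 8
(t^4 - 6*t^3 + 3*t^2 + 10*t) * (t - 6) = t^5 - 12*t^4 + 39*t^3 - 8*t^2 - 60*t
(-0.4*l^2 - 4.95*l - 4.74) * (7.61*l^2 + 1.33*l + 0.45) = -3.044*l^4 - 38.2015*l^3 - 42.8349*l^2 - 8.5317*l - 2.133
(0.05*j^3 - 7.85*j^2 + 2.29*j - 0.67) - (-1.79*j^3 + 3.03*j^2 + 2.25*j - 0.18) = 1.84*j^3 - 10.88*j^2 + 0.04*j - 0.49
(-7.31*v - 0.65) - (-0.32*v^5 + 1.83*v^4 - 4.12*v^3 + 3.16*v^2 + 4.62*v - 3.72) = 0.32*v^5 - 1.83*v^4 + 4.12*v^3 - 3.16*v^2 - 11.93*v + 3.07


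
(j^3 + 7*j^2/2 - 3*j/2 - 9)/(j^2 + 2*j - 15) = (2*j^3 + 7*j^2 - 3*j - 18)/(2*(j^2 + 2*j - 15))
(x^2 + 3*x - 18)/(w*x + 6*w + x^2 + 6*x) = (x - 3)/(w + x)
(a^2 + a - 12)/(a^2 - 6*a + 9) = (a + 4)/(a - 3)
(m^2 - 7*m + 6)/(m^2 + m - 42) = (m - 1)/(m + 7)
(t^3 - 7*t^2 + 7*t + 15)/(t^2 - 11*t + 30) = (t^2 - 2*t - 3)/(t - 6)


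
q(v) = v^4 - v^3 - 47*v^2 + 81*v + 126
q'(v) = 4*v^3 - 3*v^2 - 94*v + 81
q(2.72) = 33.21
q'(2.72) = -116.38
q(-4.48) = -687.45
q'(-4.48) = 82.25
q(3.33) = -39.41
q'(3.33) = -117.58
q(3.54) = -63.57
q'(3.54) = -111.91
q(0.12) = 135.04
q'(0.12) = 69.68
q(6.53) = 190.61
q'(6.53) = 453.04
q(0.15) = 137.09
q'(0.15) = 66.85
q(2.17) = 92.41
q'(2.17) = -96.23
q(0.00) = 126.00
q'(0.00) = 81.00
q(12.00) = 13338.00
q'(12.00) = 5433.00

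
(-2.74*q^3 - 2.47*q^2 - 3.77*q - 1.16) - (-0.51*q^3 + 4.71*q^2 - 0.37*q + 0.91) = -2.23*q^3 - 7.18*q^2 - 3.4*q - 2.07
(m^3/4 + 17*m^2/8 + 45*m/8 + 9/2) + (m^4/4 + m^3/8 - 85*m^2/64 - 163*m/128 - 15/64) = m^4/4 + 3*m^3/8 + 51*m^2/64 + 557*m/128 + 273/64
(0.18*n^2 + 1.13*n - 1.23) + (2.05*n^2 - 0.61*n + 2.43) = 2.23*n^2 + 0.52*n + 1.2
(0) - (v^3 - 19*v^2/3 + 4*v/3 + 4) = -v^3 + 19*v^2/3 - 4*v/3 - 4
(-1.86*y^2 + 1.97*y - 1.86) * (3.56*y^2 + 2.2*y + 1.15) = -6.6216*y^4 + 2.9212*y^3 - 4.4266*y^2 - 1.8265*y - 2.139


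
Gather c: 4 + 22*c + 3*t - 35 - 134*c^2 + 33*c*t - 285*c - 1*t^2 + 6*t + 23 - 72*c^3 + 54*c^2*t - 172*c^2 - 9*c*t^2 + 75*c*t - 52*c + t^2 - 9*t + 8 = -72*c^3 + c^2*(54*t - 306) + c*(-9*t^2 + 108*t - 315)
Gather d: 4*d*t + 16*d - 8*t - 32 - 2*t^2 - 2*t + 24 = d*(4*t + 16) - 2*t^2 - 10*t - 8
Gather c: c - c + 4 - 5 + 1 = 0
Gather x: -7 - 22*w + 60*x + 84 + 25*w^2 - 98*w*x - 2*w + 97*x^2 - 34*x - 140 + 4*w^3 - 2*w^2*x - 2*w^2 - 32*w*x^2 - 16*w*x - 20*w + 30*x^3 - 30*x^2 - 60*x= 4*w^3 + 23*w^2 - 44*w + 30*x^3 + x^2*(67 - 32*w) + x*(-2*w^2 - 114*w - 34) - 63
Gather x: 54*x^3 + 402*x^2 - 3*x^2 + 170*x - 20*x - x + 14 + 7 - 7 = 54*x^3 + 399*x^2 + 149*x + 14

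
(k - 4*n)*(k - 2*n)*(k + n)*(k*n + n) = k^4*n - 5*k^3*n^2 + k^3*n + 2*k^2*n^3 - 5*k^2*n^2 + 8*k*n^4 + 2*k*n^3 + 8*n^4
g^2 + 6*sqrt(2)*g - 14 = (g - sqrt(2))*(g + 7*sqrt(2))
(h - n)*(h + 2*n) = h^2 + h*n - 2*n^2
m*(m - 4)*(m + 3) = m^3 - m^2 - 12*m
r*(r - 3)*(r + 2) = r^3 - r^2 - 6*r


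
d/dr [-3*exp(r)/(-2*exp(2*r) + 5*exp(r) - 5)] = (15 - 6*exp(2*r))*exp(r)/(4*exp(4*r) - 20*exp(3*r) + 45*exp(2*r) - 50*exp(r) + 25)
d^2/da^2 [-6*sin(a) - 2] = 6*sin(a)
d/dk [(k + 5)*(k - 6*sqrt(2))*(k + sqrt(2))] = 3*k^2 - 10*sqrt(2)*k + 10*k - 25*sqrt(2) - 12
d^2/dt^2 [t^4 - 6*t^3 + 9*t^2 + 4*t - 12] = 12*t^2 - 36*t + 18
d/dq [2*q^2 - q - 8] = 4*q - 1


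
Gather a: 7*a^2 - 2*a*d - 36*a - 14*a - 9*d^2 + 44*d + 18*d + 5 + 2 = 7*a^2 + a*(-2*d - 50) - 9*d^2 + 62*d + 7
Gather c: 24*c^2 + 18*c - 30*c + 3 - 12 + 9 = 24*c^2 - 12*c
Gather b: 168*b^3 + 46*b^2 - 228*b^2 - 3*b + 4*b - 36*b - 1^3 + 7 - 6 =168*b^3 - 182*b^2 - 35*b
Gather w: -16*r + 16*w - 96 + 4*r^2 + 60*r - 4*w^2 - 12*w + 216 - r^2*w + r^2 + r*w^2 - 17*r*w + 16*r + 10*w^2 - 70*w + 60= 5*r^2 + 60*r + w^2*(r + 6) + w*(-r^2 - 17*r - 66) + 180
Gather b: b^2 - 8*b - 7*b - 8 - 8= b^2 - 15*b - 16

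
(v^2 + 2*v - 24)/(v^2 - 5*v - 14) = (-v^2 - 2*v + 24)/(-v^2 + 5*v + 14)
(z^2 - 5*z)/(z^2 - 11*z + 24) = z*(z - 5)/(z^2 - 11*z + 24)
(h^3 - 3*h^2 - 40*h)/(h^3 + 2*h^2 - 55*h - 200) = h/(h + 5)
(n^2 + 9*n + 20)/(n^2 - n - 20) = (n + 5)/(n - 5)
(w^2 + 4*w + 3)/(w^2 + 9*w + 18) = (w + 1)/(w + 6)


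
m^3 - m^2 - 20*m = m*(m - 5)*(m + 4)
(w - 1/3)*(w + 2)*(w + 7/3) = w^3 + 4*w^2 + 29*w/9 - 14/9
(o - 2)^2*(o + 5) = o^3 + o^2 - 16*o + 20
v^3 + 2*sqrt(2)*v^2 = v^2*(v + 2*sqrt(2))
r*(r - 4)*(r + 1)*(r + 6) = r^4 + 3*r^3 - 22*r^2 - 24*r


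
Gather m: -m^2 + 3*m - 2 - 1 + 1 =-m^2 + 3*m - 2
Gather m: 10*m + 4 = 10*m + 4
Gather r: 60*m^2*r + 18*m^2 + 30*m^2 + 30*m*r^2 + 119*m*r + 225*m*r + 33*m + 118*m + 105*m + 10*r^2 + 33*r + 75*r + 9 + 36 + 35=48*m^2 + 256*m + r^2*(30*m + 10) + r*(60*m^2 + 344*m + 108) + 80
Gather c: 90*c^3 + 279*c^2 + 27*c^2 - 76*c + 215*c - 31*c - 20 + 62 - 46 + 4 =90*c^3 + 306*c^2 + 108*c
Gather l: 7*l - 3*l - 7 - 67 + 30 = 4*l - 44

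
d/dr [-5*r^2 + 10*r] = 10 - 10*r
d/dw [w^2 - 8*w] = 2*w - 8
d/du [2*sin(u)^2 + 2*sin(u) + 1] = 2*sin(2*u) + 2*cos(u)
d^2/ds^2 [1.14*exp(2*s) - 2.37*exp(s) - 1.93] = (4.56*exp(s) - 2.37)*exp(s)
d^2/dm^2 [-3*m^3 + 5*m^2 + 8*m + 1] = 10 - 18*m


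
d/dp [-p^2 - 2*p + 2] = -2*p - 2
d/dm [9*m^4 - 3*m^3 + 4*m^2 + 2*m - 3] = 36*m^3 - 9*m^2 + 8*m + 2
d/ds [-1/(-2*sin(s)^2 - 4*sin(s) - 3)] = -4*(sin(s) + 1)*cos(s)/(4*sin(s) - cos(2*s) + 4)^2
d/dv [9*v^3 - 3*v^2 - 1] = 3*v*(9*v - 2)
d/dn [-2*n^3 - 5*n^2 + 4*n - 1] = -6*n^2 - 10*n + 4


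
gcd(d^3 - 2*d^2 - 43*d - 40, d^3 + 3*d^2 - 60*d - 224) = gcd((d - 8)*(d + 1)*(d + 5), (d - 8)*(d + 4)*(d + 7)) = d - 8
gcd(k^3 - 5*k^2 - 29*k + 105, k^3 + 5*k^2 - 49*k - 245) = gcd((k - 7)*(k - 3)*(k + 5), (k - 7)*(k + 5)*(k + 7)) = k^2 - 2*k - 35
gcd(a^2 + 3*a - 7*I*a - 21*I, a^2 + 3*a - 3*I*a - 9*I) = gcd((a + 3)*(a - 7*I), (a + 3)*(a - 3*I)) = a + 3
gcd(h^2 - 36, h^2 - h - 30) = h - 6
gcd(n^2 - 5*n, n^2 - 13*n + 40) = n - 5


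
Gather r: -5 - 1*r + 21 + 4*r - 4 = 3*r + 12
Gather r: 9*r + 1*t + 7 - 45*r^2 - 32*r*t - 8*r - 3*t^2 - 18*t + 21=-45*r^2 + r*(1 - 32*t) - 3*t^2 - 17*t + 28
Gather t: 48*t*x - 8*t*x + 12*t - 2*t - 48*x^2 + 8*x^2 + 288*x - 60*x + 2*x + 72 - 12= t*(40*x + 10) - 40*x^2 + 230*x + 60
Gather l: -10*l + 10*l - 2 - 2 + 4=0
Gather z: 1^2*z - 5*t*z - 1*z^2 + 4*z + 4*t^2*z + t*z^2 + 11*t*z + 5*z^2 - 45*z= z^2*(t + 4) + z*(4*t^2 + 6*t - 40)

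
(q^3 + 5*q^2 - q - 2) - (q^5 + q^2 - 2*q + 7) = -q^5 + q^3 + 4*q^2 + q - 9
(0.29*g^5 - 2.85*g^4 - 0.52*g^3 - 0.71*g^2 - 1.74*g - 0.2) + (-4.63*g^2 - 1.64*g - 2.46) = 0.29*g^5 - 2.85*g^4 - 0.52*g^3 - 5.34*g^2 - 3.38*g - 2.66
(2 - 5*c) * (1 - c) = 5*c^2 - 7*c + 2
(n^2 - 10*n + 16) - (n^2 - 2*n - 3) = 19 - 8*n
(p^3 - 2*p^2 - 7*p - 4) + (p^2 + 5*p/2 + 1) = p^3 - p^2 - 9*p/2 - 3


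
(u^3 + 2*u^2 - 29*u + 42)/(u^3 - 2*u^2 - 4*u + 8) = (u^2 + 4*u - 21)/(u^2 - 4)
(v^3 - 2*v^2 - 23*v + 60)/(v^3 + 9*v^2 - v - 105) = (v - 4)/(v + 7)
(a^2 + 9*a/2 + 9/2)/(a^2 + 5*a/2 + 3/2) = (a + 3)/(a + 1)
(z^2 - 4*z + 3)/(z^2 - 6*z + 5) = (z - 3)/(z - 5)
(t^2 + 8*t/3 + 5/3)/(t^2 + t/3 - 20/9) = 3*(t + 1)/(3*t - 4)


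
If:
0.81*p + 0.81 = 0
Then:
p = -1.00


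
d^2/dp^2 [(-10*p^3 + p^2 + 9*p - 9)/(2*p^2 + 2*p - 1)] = 14*(-4*p^3 - 6*p^2 - 12*p - 5)/(8*p^6 + 24*p^5 + 12*p^4 - 16*p^3 - 6*p^2 + 6*p - 1)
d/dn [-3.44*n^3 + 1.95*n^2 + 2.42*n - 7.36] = -10.32*n^2 + 3.9*n + 2.42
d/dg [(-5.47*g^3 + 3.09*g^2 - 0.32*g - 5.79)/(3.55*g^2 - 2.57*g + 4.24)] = (-19.4185*g^4 + 28.1158*g^3 - 76.3837*g^2 + 67.3122*g - 16.2371)/(12.6025*g^4 - 18.247*g^3 + 36.7089*g^2 - 21.7936*g + 17.9776)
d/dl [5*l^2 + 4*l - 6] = 10*l + 4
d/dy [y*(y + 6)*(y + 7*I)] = 3*y^2 + y*(12 + 14*I) + 42*I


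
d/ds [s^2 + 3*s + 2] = 2*s + 3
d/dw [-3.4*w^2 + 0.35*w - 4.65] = 0.35 - 6.8*w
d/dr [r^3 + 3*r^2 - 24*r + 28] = 3*r^2 + 6*r - 24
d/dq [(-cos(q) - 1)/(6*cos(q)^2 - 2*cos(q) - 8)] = -3*sin(q)/(2*(3*cos(q) - 4)^2)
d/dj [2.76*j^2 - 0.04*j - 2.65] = 5.52*j - 0.04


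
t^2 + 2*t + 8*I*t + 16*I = (t + 2)*(t + 8*I)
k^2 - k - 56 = (k - 8)*(k + 7)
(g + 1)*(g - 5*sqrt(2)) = g^2 - 5*sqrt(2)*g + g - 5*sqrt(2)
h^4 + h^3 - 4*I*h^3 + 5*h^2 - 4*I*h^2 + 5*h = h*(h + 1)*(h - 5*I)*(h + I)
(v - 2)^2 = v^2 - 4*v + 4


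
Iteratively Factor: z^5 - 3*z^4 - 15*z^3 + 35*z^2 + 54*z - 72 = (z - 4)*(z^4 + z^3 - 11*z^2 - 9*z + 18) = (z - 4)*(z - 1)*(z^3 + 2*z^2 - 9*z - 18) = (z - 4)*(z - 1)*(z + 2)*(z^2 - 9) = (z - 4)*(z - 3)*(z - 1)*(z + 2)*(z + 3)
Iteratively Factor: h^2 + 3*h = (h)*(h + 3)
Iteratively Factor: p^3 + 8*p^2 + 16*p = (p + 4)*(p^2 + 4*p) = (p + 4)^2*(p)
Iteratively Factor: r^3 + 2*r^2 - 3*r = (r + 3)*(r^2 - r) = (r - 1)*(r + 3)*(r)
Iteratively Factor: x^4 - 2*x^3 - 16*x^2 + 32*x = (x - 2)*(x^3 - 16*x) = x*(x - 2)*(x^2 - 16) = x*(x - 4)*(x - 2)*(x + 4)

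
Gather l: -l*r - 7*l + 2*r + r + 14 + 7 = l*(-r - 7) + 3*r + 21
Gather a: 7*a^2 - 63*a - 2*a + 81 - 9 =7*a^2 - 65*a + 72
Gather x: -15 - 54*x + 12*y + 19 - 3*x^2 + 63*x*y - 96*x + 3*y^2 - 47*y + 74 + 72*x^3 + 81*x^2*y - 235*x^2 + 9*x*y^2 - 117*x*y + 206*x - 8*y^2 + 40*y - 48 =72*x^3 + x^2*(81*y - 238) + x*(9*y^2 - 54*y + 56) - 5*y^2 + 5*y + 30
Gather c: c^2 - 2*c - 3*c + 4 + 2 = c^2 - 5*c + 6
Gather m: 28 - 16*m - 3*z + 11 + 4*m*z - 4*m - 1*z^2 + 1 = m*(4*z - 20) - z^2 - 3*z + 40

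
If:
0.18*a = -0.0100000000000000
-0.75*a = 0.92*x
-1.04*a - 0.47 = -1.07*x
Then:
No Solution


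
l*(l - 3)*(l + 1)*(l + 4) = l^4 + 2*l^3 - 11*l^2 - 12*l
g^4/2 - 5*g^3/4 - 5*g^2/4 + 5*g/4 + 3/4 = (g/2 + 1/2)*(g - 3)*(g - 1)*(g + 1/2)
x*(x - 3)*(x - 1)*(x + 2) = x^4 - 2*x^3 - 5*x^2 + 6*x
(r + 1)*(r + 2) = r^2 + 3*r + 2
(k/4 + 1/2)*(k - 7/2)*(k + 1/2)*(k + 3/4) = k^4/4 - k^3/16 - 17*k^2/8 - 149*k/64 - 21/32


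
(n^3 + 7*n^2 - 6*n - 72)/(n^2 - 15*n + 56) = (n^3 + 7*n^2 - 6*n - 72)/(n^2 - 15*n + 56)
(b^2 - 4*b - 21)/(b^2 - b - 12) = (b - 7)/(b - 4)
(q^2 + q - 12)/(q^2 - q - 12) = (-q^2 - q + 12)/(-q^2 + q + 12)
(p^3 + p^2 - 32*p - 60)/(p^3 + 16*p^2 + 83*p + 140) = (p^2 - 4*p - 12)/(p^2 + 11*p + 28)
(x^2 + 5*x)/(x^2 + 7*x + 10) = x/(x + 2)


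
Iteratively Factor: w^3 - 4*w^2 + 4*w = (w - 2)*(w^2 - 2*w) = (w - 2)^2*(w)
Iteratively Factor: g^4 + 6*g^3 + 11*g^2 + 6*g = (g + 1)*(g^3 + 5*g^2 + 6*g) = (g + 1)*(g + 2)*(g^2 + 3*g) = g*(g + 1)*(g + 2)*(g + 3)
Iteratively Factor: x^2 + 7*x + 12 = (x + 4)*(x + 3)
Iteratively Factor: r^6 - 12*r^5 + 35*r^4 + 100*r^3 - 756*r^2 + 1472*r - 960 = (r - 2)*(r^5 - 10*r^4 + 15*r^3 + 130*r^2 - 496*r + 480) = (r - 5)*(r - 2)*(r^4 - 5*r^3 - 10*r^2 + 80*r - 96) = (r - 5)*(r - 3)*(r - 2)*(r^3 - 2*r^2 - 16*r + 32) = (r - 5)*(r - 3)*(r - 2)^2*(r^2 - 16) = (r - 5)*(r - 4)*(r - 3)*(r - 2)^2*(r + 4)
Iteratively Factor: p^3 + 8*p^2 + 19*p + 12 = (p + 3)*(p^2 + 5*p + 4) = (p + 1)*(p + 3)*(p + 4)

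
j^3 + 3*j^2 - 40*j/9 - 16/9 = (j - 4/3)*(j + 1/3)*(j + 4)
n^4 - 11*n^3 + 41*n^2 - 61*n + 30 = (n - 5)*(n - 3)*(n - 2)*(n - 1)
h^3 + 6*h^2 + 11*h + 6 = (h + 1)*(h + 2)*(h + 3)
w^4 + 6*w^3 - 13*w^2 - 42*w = w*(w - 3)*(w + 2)*(w + 7)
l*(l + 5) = l^2 + 5*l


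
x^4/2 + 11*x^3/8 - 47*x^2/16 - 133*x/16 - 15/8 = (x/2 + 1)*(x - 5/2)*(x + 1/4)*(x + 3)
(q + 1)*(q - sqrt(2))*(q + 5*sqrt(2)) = q^3 + q^2 + 4*sqrt(2)*q^2 - 10*q + 4*sqrt(2)*q - 10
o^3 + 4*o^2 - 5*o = o*(o - 1)*(o + 5)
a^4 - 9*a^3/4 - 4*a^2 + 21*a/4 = a*(a - 3)*(a - 1)*(a + 7/4)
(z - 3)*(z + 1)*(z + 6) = z^3 + 4*z^2 - 15*z - 18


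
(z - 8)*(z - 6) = z^2 - 14*z + 48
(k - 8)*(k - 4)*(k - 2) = k^3 - 14*k^2 + 56*k - 64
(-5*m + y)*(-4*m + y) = 20*m^2 - 9*m*y + y^2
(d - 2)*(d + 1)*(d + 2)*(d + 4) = d^4 + 5*d^3 - 20*d - 16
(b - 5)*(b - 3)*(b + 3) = b^3 - 5*b^2 - 9*b + 45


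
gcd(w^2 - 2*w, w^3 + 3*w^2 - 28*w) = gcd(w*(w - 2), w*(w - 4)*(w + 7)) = w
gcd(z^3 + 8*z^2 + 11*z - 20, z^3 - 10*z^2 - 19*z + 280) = z + 5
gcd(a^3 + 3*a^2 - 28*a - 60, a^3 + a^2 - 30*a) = a^2 + a - 30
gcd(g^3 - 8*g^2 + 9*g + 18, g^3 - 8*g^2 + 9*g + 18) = g^3 - 8*g^2 + 9*g + 18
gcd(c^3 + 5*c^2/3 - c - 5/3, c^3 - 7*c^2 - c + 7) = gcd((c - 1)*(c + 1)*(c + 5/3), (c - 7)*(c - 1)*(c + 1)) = c^2 - 1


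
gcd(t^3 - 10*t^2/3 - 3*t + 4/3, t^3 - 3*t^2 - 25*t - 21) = t + 1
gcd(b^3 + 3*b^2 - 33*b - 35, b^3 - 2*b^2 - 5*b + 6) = 1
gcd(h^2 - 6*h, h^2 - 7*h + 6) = h - 6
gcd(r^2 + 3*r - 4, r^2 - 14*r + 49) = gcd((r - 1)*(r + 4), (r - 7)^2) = 1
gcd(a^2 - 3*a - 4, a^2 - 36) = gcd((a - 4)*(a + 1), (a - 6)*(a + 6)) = 1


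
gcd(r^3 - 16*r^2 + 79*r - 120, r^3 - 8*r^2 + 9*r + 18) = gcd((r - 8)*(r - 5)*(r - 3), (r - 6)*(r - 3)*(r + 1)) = r - 3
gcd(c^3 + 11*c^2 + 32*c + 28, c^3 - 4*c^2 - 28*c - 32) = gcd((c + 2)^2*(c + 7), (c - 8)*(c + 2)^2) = c^2 + 4*c + 4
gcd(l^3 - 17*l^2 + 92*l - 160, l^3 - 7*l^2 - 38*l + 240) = l^2 - 13*l + 40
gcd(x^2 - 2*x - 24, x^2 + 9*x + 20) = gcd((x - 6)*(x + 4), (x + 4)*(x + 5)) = x + 4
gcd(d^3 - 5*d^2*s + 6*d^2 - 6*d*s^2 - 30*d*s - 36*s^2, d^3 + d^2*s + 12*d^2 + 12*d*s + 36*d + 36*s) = d^2 + d*s + 6*d + 6*s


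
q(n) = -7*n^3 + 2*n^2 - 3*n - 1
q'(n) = -21*n^2 + 4*n - 3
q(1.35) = -18.63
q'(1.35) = -35.87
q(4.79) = -738.80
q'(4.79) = -465.67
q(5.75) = -1282.89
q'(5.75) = -674.31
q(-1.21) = 17.96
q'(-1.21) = -38.59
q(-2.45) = 121.30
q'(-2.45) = -138.85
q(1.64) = -31.42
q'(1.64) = -52.92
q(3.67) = -331.09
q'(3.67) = -271.17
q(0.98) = -8.61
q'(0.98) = -19.25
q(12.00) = -11845.00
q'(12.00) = -2979.00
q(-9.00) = 5291.00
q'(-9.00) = -1740.00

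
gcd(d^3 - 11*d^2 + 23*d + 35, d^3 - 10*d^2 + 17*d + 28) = d^2 - 6*d - 7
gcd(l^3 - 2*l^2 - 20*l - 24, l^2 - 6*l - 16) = l + 2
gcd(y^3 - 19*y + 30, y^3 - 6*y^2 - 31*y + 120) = y^2 + 2*y - 15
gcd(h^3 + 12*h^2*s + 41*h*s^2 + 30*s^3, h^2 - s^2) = h + s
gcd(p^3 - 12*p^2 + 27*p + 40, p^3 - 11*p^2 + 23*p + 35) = p^2 - 4*p - 5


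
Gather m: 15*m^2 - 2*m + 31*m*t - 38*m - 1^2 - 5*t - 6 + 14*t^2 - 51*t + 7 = 15*m^2 + m*(31*t - 40) + 14*t^2 - 56*t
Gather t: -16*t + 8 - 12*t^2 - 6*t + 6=-12*t^2 - 22*t + 14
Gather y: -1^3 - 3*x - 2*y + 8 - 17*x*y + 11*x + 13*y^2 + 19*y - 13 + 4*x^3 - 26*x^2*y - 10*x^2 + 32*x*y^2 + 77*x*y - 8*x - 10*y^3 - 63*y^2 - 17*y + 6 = 4*x^3 - 10*x^2 - 10*y^3 + y^2*(32*x - 50) + y*(-26*x^2 + 60*x)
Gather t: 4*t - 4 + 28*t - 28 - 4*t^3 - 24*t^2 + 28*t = -4*t^3 - 24*t^2 + 60*t - 32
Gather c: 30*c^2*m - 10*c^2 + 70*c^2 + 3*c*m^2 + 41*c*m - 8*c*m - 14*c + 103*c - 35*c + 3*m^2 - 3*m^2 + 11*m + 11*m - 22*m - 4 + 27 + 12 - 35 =c^2*(30*m + 60) + c*(3*m^2 + 33*m + 54)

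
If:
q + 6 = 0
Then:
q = -6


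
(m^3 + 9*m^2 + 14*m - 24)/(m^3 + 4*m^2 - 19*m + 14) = (m^2 + 10*m + 24)/(m^2 + 5*m - 14)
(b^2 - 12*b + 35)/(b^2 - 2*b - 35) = (b - 5)/(b + 5)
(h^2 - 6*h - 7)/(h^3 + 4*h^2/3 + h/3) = 3*(h - 7)/(h*(3*h + 1))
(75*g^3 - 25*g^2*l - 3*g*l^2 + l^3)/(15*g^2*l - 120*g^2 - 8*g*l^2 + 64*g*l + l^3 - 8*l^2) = (5*g + l)/(l - 8)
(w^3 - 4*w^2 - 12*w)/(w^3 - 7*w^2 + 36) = w/(w - 3)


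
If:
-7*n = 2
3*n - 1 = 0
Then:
No Solution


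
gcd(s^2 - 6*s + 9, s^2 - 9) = s - 3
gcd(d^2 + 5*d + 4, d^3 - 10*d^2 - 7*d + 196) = d + 4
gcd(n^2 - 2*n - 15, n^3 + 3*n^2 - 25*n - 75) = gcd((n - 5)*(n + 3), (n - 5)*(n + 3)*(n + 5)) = n^2 - 2*n - 15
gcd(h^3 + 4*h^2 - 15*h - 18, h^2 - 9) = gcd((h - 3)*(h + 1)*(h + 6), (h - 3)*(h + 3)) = h - 3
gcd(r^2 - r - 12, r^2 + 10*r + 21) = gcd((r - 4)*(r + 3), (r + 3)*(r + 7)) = r + 3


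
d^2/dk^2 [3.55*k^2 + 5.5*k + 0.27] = 7.10000000000000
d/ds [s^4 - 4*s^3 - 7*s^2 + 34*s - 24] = 4*s^3 - 12*s^2 - 14*s + 34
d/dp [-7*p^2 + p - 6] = 1 - 14*p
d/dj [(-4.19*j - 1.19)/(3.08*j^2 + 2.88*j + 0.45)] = (12.9052*j^2 + 7.3304*j + 1.5417)/(9.4864*j^4 + 17.7408*j^3 + 11.0664*j^2 + 2.592*j + 0.2025)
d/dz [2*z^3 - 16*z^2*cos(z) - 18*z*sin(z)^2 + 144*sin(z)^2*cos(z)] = 16*z^2*sin(z) + 6*z^2 - 18*z*sin(2*z) - 32*z*cos(z) - 36*sin(z) + 108*sin(3*z) + 9*cos(2*z) - 9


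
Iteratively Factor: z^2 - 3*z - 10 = (z + 2)*(z - 5)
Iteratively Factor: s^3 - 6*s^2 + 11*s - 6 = (s - 1)*(s^2 - 5*s + 6) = (s - 3)*(s - 1)*(s - 2)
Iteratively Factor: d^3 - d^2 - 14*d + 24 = (d - 2)*(d^2 + d - 12) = (d - 3)*(d - 2)*(d + 4)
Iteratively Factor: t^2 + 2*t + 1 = (t + 1)*(t + 1)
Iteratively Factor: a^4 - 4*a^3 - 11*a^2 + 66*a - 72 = (a - 2)*(a^3 - 2*a^2 - 15*a + 36) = (a - 3)*(a - 2)*(a^2 + a - 12) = (a - 3)*(a - 2)*(a + 4)*(a - 3)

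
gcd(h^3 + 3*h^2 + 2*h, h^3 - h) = h^2 + h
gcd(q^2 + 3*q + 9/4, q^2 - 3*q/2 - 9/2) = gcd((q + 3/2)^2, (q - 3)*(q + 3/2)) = q + 3/2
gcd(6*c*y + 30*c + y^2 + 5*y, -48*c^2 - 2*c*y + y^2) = 6*c + y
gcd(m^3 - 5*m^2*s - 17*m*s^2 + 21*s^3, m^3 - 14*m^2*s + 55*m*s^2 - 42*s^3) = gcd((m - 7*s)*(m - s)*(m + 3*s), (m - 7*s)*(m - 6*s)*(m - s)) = m^2 - 8*m*s + 7*s^2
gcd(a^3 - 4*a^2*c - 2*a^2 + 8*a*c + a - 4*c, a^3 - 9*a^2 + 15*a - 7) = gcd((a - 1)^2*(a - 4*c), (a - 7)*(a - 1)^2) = a^2 - 2*a + 1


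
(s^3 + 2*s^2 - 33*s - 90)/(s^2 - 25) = (s^2 - 3*s - 18)/(s - 5)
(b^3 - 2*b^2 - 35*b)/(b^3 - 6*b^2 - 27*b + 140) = b/(b - 4)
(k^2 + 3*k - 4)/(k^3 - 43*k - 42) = (-k^2 - 3*k + 4)/(-k^3 + 43*k + 42)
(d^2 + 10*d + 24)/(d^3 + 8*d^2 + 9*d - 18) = (d + 4)/(d^2 + 2*d - 3)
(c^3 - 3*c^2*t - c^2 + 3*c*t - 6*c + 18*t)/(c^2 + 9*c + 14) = (c^2 - 3*c*t - 3*c + 9*t)/(c + 7)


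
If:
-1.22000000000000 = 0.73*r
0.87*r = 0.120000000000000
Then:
No Solution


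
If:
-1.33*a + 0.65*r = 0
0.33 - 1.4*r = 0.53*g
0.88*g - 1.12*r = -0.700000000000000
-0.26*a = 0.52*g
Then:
No Solution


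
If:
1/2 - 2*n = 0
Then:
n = 1/4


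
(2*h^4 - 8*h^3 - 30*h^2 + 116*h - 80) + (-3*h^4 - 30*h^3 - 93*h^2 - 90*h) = -h^4 - 38*h^3 - 123*h^2 + 26*h - 80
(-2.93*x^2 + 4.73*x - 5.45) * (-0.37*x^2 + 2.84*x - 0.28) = 1.0841*x^4 - 10.0713*x^3 + 16.2701*x^2 - 16.8024*x + 1.526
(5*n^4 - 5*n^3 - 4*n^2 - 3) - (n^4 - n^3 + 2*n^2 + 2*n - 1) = 4*n^4 - 4*n^3 - 6*n^2 - 2*n - 2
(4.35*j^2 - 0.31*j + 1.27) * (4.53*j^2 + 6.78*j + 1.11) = 19.7055*j^4 + 28.0887*j^3 + 8.4798*j^2 + 8.2665*j + 1.4097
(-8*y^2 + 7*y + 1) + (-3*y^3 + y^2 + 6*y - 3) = -3*y^3 - 7*y^2 + 13*y - 2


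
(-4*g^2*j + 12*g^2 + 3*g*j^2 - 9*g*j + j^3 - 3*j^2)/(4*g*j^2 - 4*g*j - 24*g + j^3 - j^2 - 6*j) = (-g + j)/(j + 2)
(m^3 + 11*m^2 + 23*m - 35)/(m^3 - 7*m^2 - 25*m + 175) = (m^2 + 6*m - 7)/(m^2 - 12*m + 35)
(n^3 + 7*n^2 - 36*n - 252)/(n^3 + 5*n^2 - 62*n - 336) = (n - 6)/(n - 8)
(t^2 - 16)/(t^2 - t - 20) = (t - 4)/(t - 5)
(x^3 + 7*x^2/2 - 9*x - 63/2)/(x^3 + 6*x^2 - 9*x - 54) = (x + 7/2)/(x + 6)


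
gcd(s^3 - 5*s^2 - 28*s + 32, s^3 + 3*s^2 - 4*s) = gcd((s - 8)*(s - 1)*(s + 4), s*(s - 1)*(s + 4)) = s^2 + 3*s - 4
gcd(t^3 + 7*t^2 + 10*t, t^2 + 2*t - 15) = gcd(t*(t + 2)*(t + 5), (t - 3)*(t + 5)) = t + 5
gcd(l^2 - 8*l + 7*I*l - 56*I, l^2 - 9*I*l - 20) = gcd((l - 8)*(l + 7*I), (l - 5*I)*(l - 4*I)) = 1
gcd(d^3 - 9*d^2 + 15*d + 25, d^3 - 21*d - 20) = d^2 - 4*d - 5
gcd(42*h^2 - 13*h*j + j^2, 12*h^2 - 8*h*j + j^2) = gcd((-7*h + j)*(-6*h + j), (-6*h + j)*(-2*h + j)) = 6*h - j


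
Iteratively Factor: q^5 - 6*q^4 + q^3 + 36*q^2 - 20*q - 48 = (q + 1)*(q^4 - 7*q^3 + 8*q^2 + 28*q - 48) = (q - 3)*(q + 1)*(q^3 - 4*q^2 - 4*q + 16) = (q - 3)*(q + 1)*(q + 2)*(q^2 - 6*q + 8) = (q - 3)*(q - 2)*(q + 1)*(q + 2)*(q - 4)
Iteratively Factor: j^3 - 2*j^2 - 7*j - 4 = (j - 4)*(j^2 + 2*j + 1) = (j - 4)*(j + 1)*(j + 1)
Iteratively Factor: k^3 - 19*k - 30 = (k + 2)*(k^2 - 2*k - 15) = (k - 5)*(k + 2)*(k + 3)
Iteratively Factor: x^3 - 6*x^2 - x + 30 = (x - 5)*(x^2 - x - 6) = (x - 5)*(x + 2)*(x - 3)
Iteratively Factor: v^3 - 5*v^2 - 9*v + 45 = (v - 5)*(v^2 - 9) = (v - 5)*(v + 3)*(v - 3)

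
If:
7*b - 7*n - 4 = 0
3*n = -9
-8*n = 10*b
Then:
No Solution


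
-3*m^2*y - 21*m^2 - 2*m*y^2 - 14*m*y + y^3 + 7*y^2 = (-3*m + y)*(m + y)*(y + 7)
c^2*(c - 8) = c^3 - 8*c^2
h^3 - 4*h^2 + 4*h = h*(h - 2)^2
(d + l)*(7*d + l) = 7*d^2 + 8*d*l + l^2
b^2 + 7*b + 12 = (b + 3)*(b + 4)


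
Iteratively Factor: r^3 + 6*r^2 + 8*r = (r)*(r^2 + 6*r + 8) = r*(r + 2)*(r + 4)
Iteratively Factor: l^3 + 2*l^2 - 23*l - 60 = (l + 3)*(l^2 - l - 20) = (l + 3)*(l + 4)*(l - 5)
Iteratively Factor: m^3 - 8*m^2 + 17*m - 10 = (m - 1)*(m^2 - 7*m + 10) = (m - 5)*(m - 1)*(m - 2)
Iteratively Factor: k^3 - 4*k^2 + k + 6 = (k + 1)*(k^2 - 5*k + 6) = (k - 3)*(k + 1)*(k - 2)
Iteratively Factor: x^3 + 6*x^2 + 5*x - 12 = (x - 1)*(x^2 + 7*x + 12) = (x - 1)*(x + 3)*(x + 4)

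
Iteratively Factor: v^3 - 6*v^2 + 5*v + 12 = (v + 1)*(v^2 - 7*v + 12) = (v - 3)*(v + 1)*(v - 4)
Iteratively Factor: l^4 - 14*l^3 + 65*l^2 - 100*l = (l - 4)*(l^3 - 10*l^2 + 25*l) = l*(l - 4)*(l^2 - 10*l + 25) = l*(l - 5)*(l - 4)*(l - 5)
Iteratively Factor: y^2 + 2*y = (y + 2)*(y)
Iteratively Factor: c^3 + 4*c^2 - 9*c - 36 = (c + 4)*(c^2 - 9) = (c - 3)*(c + 4)*(c + 3)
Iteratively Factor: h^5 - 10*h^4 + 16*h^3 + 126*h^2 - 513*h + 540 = (h - 3)*(h^4 - 7*h^3 - 5*h^2 + 111*h - 180) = (h - 3)^2*(h^3 - 4*h^2 - 17*h + 60) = (h - 3)^2*(h + 4)*(h^2 - 8*h + 15) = (h - 5)*(h - 3)^2*(h + 4)*(h - 3)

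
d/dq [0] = 0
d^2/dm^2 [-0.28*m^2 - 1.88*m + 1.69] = -0.560000000000000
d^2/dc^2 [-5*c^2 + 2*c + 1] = -10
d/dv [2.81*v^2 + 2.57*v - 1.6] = 5.62*v + 2.57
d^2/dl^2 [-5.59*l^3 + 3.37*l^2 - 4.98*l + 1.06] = 6.74 - 33.54*l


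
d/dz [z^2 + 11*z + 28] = 2*z + 11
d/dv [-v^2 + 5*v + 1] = 5 - 2*v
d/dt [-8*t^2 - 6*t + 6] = -16*t - 6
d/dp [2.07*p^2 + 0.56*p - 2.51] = 4.14*p + 0.56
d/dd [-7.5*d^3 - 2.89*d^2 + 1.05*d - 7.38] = -22.5*d^2 - 5.78*d + 1.05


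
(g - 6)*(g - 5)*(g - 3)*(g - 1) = g^4 - 15*g^3 + 77*g^2 - 153*g + 90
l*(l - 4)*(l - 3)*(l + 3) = l^4 - 4*l^3 - 9*l^2 + 36*l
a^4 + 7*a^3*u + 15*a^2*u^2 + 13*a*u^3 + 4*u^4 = (a + u)^3*(a + 4*u)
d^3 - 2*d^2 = d^2*(d - 2)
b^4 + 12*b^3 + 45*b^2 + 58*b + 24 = (b + 1)^2*(b + 4)*(b + 6)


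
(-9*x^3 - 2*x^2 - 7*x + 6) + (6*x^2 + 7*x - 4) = -9*x^3 + 4*x^2 + 2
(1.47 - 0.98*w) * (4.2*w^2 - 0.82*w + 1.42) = -4.116*w^3 + 6.9776*w^2 - 2.597*w + 2.0874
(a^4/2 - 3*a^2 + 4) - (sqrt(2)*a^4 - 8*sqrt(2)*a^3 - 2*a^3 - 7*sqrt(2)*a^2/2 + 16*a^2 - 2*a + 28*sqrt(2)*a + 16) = -sqrt(2)*a^4 + a^4/2 + 2*a^3 + 8*sqrt(2)*a^3 - 19*a^2 + 7*sqrt(2)*a^2/2 - 28*sqrt(2)*a + 2*a - 12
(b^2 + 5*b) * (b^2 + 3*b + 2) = b^4 + 8*b^3 + 17*b^2 + 10*b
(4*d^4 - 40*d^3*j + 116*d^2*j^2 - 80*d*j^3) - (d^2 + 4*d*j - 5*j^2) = 4*d^4 - 40*d^3*j + 116*d^2*j^2 - d^2 - 80*d*j^3 - 4*d*j + 5*j^2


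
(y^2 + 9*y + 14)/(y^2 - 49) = (y + 2)/(y - 7)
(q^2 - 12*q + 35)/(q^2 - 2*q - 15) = (q - 7)/(q + 3)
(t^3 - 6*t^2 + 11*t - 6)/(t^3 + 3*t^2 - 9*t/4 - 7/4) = 4*(t^2 - 5*t + 6)/(4*t^2 + 16*t + 7)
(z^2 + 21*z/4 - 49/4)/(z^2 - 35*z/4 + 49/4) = (z + 7)/(z - 7)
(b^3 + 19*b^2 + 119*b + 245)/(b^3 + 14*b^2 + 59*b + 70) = (b + 7)/(b + 2)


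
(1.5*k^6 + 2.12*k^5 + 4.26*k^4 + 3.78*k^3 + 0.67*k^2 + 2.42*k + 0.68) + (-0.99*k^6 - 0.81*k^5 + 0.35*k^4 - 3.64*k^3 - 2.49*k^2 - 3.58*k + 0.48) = 0.51*k^6 + 1.31*k^5 + 4.61*k^4 + 0.14*k^3 - 1.82*k^2 - 1.16*k + 1.16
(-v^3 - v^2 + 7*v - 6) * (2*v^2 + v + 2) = -2*v^5 - 3*v^4 + 11*v^3 - 7*v^2 + 8*v - 12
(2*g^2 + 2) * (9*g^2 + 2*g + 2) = 18*g^4 + 4*g^3 + 22*g^2 + 4*g + 4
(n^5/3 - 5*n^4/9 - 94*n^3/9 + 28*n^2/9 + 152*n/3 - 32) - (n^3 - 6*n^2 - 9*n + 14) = n^5/3 - 5*n^4/9 - 103*n^3/9 + 82*n^2/9 + 179*n/3 - 46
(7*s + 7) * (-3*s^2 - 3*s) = -21*s^3 - 42*s^2 - 21*s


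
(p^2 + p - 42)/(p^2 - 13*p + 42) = (p + 7)/(p - 7)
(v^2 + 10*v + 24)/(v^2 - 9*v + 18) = (v^2 + 10*v + 24)/(v^2 - 9*v + 18)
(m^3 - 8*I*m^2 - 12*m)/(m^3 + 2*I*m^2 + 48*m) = (m - 2*I)/(m + 8*I)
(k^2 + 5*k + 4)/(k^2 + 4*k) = (k + 1)/k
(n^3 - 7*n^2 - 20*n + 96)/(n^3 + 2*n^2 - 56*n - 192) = (n - 3)/(n + 6)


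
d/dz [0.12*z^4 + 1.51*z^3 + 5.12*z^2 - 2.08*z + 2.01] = 0.48*z^3 + 4.53*z^2 + 10.24*z - 2.08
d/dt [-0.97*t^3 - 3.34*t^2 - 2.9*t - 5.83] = -2.91*t^2 - 6.68*t - 2.9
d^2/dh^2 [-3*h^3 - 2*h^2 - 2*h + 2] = -18*h - 4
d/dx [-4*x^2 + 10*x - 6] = 10 - 8*x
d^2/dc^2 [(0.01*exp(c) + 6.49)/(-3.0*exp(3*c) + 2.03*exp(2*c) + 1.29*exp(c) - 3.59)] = (-0.36*exp(6*c) - 525.5073*exp(5*c) + 434.569091*exp(4*c) - 55.319677*exp(3*c) + 577.652349*exp(2*c) - 200.035012*exp(c) - 30.18472)*exp(c)/(27.0*exp(9*c) - 54.81*exp(8*c) + 2.25809999999999*exp(7*c) + 135.701173*exp(6*c) - 132.149583*exp(5*c) - 49.112076*exp(4*c) + 170.253009*exp(3*c) - 60.566172*exp(2*c) - 49.876947*exp(c) + 46.268279)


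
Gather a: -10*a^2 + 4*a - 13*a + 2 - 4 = -10*a^2 - 9*a - 2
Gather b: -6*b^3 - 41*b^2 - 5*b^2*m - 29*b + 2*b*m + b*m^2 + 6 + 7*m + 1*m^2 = -6*b^3 + b^2*(-5*m - 41) + b*(m^2 + 2*m - 29) + m^2 + 7*m + 6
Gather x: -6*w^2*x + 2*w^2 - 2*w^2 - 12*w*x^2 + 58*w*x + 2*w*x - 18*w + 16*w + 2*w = -12*w*x^2 + x*(-6*w^2 + 60*w)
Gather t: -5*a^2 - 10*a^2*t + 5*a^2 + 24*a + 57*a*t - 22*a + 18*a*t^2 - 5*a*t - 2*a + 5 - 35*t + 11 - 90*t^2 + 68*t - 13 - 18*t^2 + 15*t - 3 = t^2*(18*a - 108) + t*(-10*a^2 + 52*a + 48)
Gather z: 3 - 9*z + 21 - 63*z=24 - 72*z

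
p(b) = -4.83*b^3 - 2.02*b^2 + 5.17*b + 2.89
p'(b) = -14.49*b^2 - 4.04*b + 5.17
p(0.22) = 3.88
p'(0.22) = 3.58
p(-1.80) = 15.21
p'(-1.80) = -34.51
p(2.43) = -65.78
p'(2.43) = -90.21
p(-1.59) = 8.98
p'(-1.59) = -25.04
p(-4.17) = 296.44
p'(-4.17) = -229.95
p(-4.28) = 322.44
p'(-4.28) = -242.97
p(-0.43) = 0.68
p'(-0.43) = 4.23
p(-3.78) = 215.35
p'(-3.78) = -186.60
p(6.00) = -1082.09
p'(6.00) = -540.71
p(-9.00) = 3313.81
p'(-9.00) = -1132.16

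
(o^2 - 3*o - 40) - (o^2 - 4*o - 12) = o - 28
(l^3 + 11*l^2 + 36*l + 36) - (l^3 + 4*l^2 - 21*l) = 7*l^2 + 57*l + 36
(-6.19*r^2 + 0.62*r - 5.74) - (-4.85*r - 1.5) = -6.19*r^2 + 5.47*r - 4.24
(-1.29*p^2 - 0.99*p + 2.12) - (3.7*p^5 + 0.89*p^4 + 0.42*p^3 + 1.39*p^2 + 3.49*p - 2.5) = -3.7*p^5 - 0.89*p^4 - 0.42*p^3 - 2.68*p^2 - 4.48*p + 4.62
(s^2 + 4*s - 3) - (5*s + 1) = s^2 - s - 4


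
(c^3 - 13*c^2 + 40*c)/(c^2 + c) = (c^2 - 13*c + 40)/(c + 1)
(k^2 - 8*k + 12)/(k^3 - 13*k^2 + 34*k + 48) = (k - 2)/(k^2 - 7*k - 8)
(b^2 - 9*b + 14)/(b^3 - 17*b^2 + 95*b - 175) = (b - 2)/(b^2 - 10*b + 25)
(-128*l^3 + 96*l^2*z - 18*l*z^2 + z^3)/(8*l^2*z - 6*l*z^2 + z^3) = (64*l^2 - 16*l*z + z^2)/(z*(-4*l + z))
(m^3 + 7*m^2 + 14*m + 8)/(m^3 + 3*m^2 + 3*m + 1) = (m^2 + 6*m + 8)/(m^2 + 2*m + 1)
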